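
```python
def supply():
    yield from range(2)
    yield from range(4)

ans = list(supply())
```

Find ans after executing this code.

Step 1: Trace yields in order:
  yield 0
  yield 1
  yield 0
  yield 1
  yield 2
  yield 3
Therefore ans = [0, 1, 0, 1, 2, 3].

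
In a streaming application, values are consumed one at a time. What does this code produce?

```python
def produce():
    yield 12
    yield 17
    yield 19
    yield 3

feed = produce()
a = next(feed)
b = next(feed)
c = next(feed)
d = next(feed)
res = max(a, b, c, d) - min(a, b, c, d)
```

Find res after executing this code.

Step 1: Create generator and consume all values:
  a = next(feed) = 12
  b = next(feed) = 17
  c = next(feed) = 19
  d = next(feed) = 3
Step 2: max = 19, min = 3, res = 19 - 3 = 16.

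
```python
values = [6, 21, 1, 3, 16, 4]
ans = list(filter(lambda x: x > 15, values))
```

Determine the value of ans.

Step 1: Filter elements > 15:
  6: removed
  21: kept
  1: removed
  3: removed
  16: kept
  4: removed
Therefore ans = [21, 16].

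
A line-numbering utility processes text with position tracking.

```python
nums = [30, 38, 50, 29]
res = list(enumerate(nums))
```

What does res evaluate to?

Step 1: enumerate pairs each element with its index:
  (0, 30)
  (1, 38)
  (2, 50)
  (3, 29)
Therefore res = [(0, 30), (1, 38), (2, 50), (3, 29)].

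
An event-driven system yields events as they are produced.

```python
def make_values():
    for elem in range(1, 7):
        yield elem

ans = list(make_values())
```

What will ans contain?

Step 1: The generator yields each value from range(1, 7).
Step 2: list() consumes all yields: [1, 2, 3, 4, 5, 6].
Therefore ans = [1, 2, 3, 4, 5, 6].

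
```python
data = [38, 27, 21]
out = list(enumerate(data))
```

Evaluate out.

Step 1: enumerate pairs each element with its index:
  (0, 38)
  (1, 27)
  (2, 21)
Therefore out = [(0, 38), (1, 27), (2, 21)].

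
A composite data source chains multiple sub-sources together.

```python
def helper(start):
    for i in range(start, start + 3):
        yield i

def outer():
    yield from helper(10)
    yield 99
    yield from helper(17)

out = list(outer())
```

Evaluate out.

Step 1: outer() delegates to helper(10):
  yield 10
  yield 11
  yield 12
Step 2: yield 99
Step 3: Delegates to helper(17):
  yield 17
  yield 18
  yield 19
Therefore out = [10, 11, 12, 99, 17, 18, 19].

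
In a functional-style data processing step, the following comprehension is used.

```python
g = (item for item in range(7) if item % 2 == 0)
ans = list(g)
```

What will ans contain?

Step 1: Filter range(7) keeping only even values:
  item=0: even, included
  item=1: odd, excluded
  item=2: even, included
  item=3: odd, excluded
  item=4: even, included
  item=5: odd, excluded
  item=6: even, included
Therefore ans = [0, 2, 4, 6].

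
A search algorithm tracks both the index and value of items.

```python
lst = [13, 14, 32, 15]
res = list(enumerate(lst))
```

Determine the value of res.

Step 1: enumerate pairs each element with its index:
  (0, 13)
  (1, 14)
  (2, 32)
  (3, 15)
Therefore res = [(0, 13), (1, 14), (2, 32), (3, 15)].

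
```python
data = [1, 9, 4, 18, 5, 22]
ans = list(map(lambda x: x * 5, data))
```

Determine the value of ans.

Step 1: Apply lambda x: x * 5 to each element:
  1 -> 5
  9 -> 45
  4 -> 20
  18 -> 90
  5 -> 25
  22 -> 110
Therefore ans = [5, 45, 20, 90, 25, 110].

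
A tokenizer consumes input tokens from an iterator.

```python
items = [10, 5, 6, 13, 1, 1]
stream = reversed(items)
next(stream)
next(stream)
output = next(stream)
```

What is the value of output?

Step 1: reversed([10, 5, 6, 13, 1, 1]) gives iterator: [1, 1, 13, 6, 5, 10].
Step 2: First next() = 1, second next() = 1.
Step 3: Third next() = 13.
Therefore output = 13.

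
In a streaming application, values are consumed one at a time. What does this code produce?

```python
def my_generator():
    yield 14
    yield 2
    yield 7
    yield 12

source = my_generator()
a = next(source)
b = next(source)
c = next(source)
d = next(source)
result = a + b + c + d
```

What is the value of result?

Step 1: Create generator and consume all values:
  a = next(source) = 14
  b = next(source) = 2
  c = next(source) = 7
  d = next(source) = 12
Step 2: result = 14 + 2 + 7 + 12 = 35.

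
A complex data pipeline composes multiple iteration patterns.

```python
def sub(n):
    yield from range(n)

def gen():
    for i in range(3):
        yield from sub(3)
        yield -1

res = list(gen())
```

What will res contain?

Step 1: For each i in range(3):
  i=0: yield from sub(3) -> [0, 1, 2], then yield -1
  i=1: yield from sub(3) -> [0, 1, 2], then yield -1
  i=2: yield from sub(3) -> [0, 1, 2], then yield -1
Therefore res = [0, 1, 2, -1, 0, 1, 2, -1, 0, 1, 2, -1].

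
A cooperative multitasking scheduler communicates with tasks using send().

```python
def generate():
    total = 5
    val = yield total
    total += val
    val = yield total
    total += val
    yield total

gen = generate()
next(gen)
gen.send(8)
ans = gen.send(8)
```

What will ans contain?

Step 1: next() -> yield total=5.
Step 2: send(8) -> val=8, total = 5+8 = 13, yield 13.
Step 3: send(8) -> val=8, total = 13+8 = 21, yield 21.
Therefore ans = 21.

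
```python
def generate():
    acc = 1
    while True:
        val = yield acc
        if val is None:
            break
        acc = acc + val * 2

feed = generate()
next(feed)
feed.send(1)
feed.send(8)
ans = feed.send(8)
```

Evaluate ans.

Step 1: next() -> yield acc=1.
Step 2: send(1) -> val=1, acc = 1 + 1*2 = 3, yield 3.
Step 3: send(8) -> val=8, acc = 3 + 8*2 = 19, yield 19.
Step 4: send(8) -> val=8, acc = 19 + 8*2 = 35, yield 35.
Therefore ans = 35.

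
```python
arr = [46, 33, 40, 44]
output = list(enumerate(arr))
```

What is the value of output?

Step 1: enumerate pairs each element with its index:
  (0, 46)
  (1, 33)
  (2, 40)
  (3, 44)
Therefore output = [(0, 46), (1, 33), (2, 40), (3, 44)].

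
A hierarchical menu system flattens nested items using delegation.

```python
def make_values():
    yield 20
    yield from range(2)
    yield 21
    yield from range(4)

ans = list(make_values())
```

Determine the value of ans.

Step 1: Trace yields in order:
  yield 20
  yield 0
  yield 1
  yield 21
  yield 0
  yield 1
  yield 2
  yield 3
Therefore ans = [20, 0, 1, 21, 0, 1, 2, 3].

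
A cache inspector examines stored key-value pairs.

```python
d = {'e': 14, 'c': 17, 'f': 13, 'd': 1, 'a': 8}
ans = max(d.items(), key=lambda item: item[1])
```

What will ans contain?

Step 1: Find item with maximum value:
  ('e', 14)
  ('c', 17)
  ('f', 13)
  ('d', 1)
  ('a', 8)
Step 2: Maximum value is 17 at key 'c'.
Therefore ans = ('c', 17).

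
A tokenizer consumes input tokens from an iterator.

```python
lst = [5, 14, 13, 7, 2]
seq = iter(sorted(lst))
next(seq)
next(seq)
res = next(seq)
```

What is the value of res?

Step 1: sorted([5, 14, 13, 7, 2]) = [2, 5, 7, 13, 14].
Step 2: Create iterator and skip 2 elements.
Step 3: next() returns 7.
Therefore res = 7.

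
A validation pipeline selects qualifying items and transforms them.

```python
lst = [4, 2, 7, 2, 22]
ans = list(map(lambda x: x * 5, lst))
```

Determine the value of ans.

Step 1: Apply lambda x: x * 5 to each element:
  4 -> 20
  2 -> 10
  7 -> 35
  2 -> 10
  22 -> 110
Therefore ans = [20, 10, 35, 10, 110].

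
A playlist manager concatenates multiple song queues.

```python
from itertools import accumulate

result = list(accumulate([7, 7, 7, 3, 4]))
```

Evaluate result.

Step 1: accumulate computes running sums:
  + 7 = 7
  + 7 = 14
  + 7 = 21
  + 3 = 24
  + 4 = 28
Therefore result = [7, 14, 21, 24, 28].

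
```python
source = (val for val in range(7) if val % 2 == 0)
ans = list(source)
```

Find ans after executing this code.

Step 1: Filter range(7) keeping only even values:
  val=0: even, included
  val=1: odd, excluded
  val=2: even, included
  val=3: odd, excluded
  val=4: even, included
  val=5: odd, excluded
  val=6: even, included
Therefore ans = [0, 2, 4, 6].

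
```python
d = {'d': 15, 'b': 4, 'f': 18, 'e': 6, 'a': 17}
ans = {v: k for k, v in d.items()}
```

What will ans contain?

Step 1: Invert dict (swap keys and values):
  'd': 15 -> 15: 'd'
  'b': 4 -> 4: 'b'
  'f': 18 -> 18: 'f'
  'e': 6 -> 6: 'e'
  'a': 17 -> 17: 'a'
Therefore ans = {15: 'd', 4: 'b', 18: 'f', 6: 'e', 17: 'a'}.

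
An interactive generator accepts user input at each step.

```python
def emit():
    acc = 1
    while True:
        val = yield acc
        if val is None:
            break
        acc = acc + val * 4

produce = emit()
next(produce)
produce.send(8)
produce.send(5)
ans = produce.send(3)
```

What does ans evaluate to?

Step 1: next() -> yield acc=1.
Step 2: send(8) -> val=8, acc = 1 + 8*4 = 33, yield 33.
Step 3: send(5) -> val=5, acc = 33 + 5*4 = 53, yield 53.
Step 4: send(3) -> val=3, acc = 53 + 3*4 = 65, yield 65.
Therefore ans = 65.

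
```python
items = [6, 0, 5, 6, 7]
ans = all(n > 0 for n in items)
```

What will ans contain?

Step 1: Check n > 0 for each element in [6, 0, 5, 6, 7]:
  6 > 0: True
  0 > 0: False
  5 > 0: True
  6 > 0: True
  7 > 0: True
Step 2: all() returns False.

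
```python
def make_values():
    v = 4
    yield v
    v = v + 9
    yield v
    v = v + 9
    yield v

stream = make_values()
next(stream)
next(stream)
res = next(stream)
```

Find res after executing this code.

Step 1: Trace through generator execution:
  Yield 1: v starts at 4, yield 4
  Yield 2: v = 4 + 9 = 13, yield 13
  Yield 3: v = 13 + 9 = 22, yield 22
Step 2: First next() gets 4, second next() gets the second value, third next() yields 22.
Therefore res = 22.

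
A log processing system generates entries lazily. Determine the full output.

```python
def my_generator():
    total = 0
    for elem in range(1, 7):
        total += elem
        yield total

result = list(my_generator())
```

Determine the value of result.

Step 1: Generator accumulates running sum:
  elem=1: total = 1, yield 1
  elem=2: total = 3, yield 3
  elem=3: total = 6, yield 6
  elem=4: total = 10, yield 10
  elem=5: total = 15, yield 15
  elem=6: total = 21, yield 21
Therefore result = [1, 3, 6, 10, 15, 21].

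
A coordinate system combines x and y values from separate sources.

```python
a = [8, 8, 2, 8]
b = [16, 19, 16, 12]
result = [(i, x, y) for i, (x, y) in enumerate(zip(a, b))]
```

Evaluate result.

Step 1: enumerate(zip(a, b)) gives index with paired elements:
  i=0: (8, 16)
  i=1: (8, 19)
  i=2: (2, 16)
  i=3: (8, 12)
Therefore result = [(0, 8, 16), (1, 8, 19), (2, 2, 16), (3, 8, 12)].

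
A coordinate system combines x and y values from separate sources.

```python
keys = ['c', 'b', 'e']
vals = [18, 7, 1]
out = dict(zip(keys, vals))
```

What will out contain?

Step 1: zip pairs keys with values:
  'c' -> 18
  'b' -> 7
  'e' -> 1
Therefore out = {'c': 18, 'b': 7, 'e': 1}.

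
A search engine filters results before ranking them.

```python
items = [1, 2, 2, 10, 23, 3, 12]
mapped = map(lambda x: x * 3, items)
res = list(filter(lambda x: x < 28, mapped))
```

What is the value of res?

Step 1: Map x * 3:
  1 -> 3
  2 -> 6
  2 -> 6
  10 -> 30
  23 -> 69
  3 -> 9
  12 -> 36
Step 2: Filter for < 28:
  3: kept
  6: kept
  6: kept
  30: removed
  69: removed
  9: kept
  36: removed
Therefore res = [3, 6, 6, 9].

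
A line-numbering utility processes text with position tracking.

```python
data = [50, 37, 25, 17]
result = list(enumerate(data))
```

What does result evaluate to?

Step 1: enumerate pairs each element with its index:
  (0, 50)
  (1, 37)
  (2, 25)
  (3, 17)
Therefore result = [(0, 50), (1, 37), (2, 25), (3, 17)].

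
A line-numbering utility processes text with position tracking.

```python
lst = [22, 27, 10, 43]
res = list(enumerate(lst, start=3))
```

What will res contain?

Step 1: enumerate with start=3:
  (3, 22)
  (4, 27)
  (5, 10)
  (6, 43)
Therefore res = [(3, 22), (4, 27), (5, 10), (6, 43)].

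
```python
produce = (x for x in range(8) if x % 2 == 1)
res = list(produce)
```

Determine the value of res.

Step 1: Filter range(8) keeping only odd values:
  x=0: even, excluded
  x=1: odd, included
  x=2: even, excluded
  x=3: odd, included
  x=4: even, excluded
  x=5: odd, included
  x=6: even, excluded
  x=7: odd, included
Therefore res = [1, 3, 5, 7].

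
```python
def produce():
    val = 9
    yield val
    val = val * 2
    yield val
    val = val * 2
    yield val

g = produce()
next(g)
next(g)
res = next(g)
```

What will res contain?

Step 1: Trace through generator execution:
  Yield 1: val starts at 9, yield 9
  Yield 2: val = 9 * 2 = 18, yield 18
  Yield 3: val = 18 * 2 = 36, yield 36
Step 2: First next() gets 9, second next() gets the second value, third next() yields 36.
Therefore res = 36.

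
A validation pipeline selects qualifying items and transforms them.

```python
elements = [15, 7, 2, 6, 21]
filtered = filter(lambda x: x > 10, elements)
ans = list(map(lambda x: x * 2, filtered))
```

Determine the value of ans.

Step 1: Filter elements for elements > 10:
  15: kept
  7: removed
  2: removed
  6: removed
  21: kept
Step 2: Map x * 2 on filtered [15, 21]:
  15 -> 30
  21 -> 42
Therefore ans = [30, 42].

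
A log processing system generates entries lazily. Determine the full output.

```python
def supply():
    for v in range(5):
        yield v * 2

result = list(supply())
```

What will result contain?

Step 1: For each v in range(5), yield v * 2:
  v=0: yield 0 * 2 = 0
  v=1: yield 1 * 2 = 2
  v=2: yield 2 * 2 = 4
  v=3: yield 3 * 2 = 6
  v=4: yield 4 * 2 = 8
Therefore result = [0, 2, 4, 6, 8].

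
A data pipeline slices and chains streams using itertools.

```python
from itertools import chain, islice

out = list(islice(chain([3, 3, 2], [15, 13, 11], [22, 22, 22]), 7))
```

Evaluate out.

Step 1: chain([3, 3, 2], [15, 13, 11], [22, 22, 22]) = [3, 3, 2, 15, 13, 11, 22, 22, 22].
Step 2: islice takes first 7 elements: [3, 3, 2, 15, 13, 11, 22].
Therefore out = [3, 3, 2, 15, 13, 11, 22].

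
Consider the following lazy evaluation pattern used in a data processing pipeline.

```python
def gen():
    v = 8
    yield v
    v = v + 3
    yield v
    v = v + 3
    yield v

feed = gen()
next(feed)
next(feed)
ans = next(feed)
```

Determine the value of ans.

Step 1: Trace through generator execution:
  Yield 1: v starts at 8, yield 8
  Yield 2: v = 8 + 3 = 11, yield 11
  Yield 3: v = 11 + 3 = 14, yield 14
Step 2: First next() gets 8, second next() gets the second value, third next() yields 14.
Therefore ans = 14.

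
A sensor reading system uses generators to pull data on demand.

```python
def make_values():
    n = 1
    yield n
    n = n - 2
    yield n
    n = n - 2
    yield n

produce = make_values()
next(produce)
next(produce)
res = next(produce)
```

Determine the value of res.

Step 1: Trace through generator execution:
  Yield 1: n starts at 1, yield 1
  Yield 2: n = 1 - 2 = -1, yield -1
  Yield 3: n = -1 - 2 = -3, yield -3
Step 2: First next() gets 1, second next() gets the second value, third next() yields -3.
Therefore res = -3.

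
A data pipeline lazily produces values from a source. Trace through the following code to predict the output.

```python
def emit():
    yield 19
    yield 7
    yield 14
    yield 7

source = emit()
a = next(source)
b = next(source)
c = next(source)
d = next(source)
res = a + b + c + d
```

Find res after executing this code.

Step 1: Create generator and consume all values:
  a = next(source) = 19
  b = next(source) = 7
  c = next(source) = 14
  d = next(source) = 7
Step 2: res = 19 + 7 + 14 + 7 = 47.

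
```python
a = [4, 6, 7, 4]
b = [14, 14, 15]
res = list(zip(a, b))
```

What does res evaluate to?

Step 1: zip stops at shortest (len(a)=4, len(b)=3):
  Index 0: (4, 14)
  Index 1: (6, 14)
  Index 2: (7, 15)
Step 2: Last element of a (4) has no pair, dropped.
Therefore res = [(4, 14), (6, 14), (7, 15)].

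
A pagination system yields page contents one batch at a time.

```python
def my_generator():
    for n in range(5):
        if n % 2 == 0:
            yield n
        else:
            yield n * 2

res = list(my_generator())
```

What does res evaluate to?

Step 1: For each n in range(5), yield n if even, else n*2:
  n=0 (even): yield 0
  n=1 (odd): yield 1*2 = 2
  n=2 (even): yield 2
  n=3 (odd): yield 3*2 = 6
  n=4 (even): yield 4
Therefore res = [0, 2, 2, 6, 4].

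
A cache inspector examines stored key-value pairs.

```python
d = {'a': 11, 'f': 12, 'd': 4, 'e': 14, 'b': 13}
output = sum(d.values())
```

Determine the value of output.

Step 1: d.values() = [11, 12, 4, 14, 13].
Step 2: sum = 54.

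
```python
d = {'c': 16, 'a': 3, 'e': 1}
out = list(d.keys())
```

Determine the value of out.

Step 1: d.keys() returns the dictionary keys in insertion order.
Therefore out = ['c', 'a', 'e'].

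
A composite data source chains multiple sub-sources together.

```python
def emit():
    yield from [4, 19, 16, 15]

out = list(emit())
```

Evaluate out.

Step 1: yield from delegates to the iterable, yielding each element.
Step 2: Collected values: [4, 19, 16, 15].
Therefore out = [4, 19, 16, 15].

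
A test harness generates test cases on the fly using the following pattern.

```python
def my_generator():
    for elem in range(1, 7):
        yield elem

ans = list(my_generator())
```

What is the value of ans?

Step 1: The generator yields each value from range(1, 7).
Step 2: list() consumes all yields: [1, 2, 3, 4, 5, 6].
Therefore ans = [1, 2, 3, 4, 5, 6].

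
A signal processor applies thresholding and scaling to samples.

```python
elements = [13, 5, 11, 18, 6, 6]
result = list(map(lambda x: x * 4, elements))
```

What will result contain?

Step 1: Apply lambda x: x * 4 to each element:
  13 -> 52
  5 -> 20
  11 -> 44
  18 -> 72
  6 -> 24
  6 -> 24
Therefore result = [52, 20, 44, 72, 24, 24].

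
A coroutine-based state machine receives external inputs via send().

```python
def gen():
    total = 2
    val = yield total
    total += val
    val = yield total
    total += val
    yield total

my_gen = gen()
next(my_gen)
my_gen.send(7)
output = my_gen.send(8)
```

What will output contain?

Step 1: next() -> yield total=2.
Step 2: send(7) -> val=7, total = 2+7 = 9, yield 9.
Step 3: send(8) -> val=8, total = 9+8 = 17, yield 17.
Therefore output = 17.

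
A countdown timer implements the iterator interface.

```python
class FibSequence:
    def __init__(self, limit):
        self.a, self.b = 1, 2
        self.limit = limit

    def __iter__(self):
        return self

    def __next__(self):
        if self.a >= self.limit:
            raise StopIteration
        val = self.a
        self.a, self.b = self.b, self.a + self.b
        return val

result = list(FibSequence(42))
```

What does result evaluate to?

Step 1: Fibonacci-like sequence (a=1, b=2) until >= 42:
  Yield 1, then a,b = 2,3
  Yield 2, then a,b = 3,5
  Yield 3, then a,b = 5,8
  Yield 5, then a,b = 8,13
  Yield 8, then a,b = 13,21
  Yield 13, then a,b = 21,34
  Yield 21, then a,b = 34,55
  Yield 34, then a,b = 55,89
Step 2: 55 >= 42, stop.
Therefore result = [1, 2, 3, 5, 8, 13, 21, 34].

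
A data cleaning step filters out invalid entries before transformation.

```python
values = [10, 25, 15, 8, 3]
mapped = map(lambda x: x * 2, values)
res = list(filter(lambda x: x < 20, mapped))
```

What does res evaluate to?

Step 1: Map x * 2:
  10 -> 20
  25 -> 50
  15 -> 30
  8 -> 16
  3 -> 6
Step 2: Filter for < 20:
  20: removed
  50: removed
  30: removed
  16: kept
  6: kept
Therefore res = [16, 6].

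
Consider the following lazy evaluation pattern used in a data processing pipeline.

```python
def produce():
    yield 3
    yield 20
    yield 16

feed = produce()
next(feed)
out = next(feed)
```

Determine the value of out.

Step 1: produce() creates a generator.
Step 2: next(feed) yields 3 (consumed and discarded).
Step 3: next(feed) yields 20, assigned to out.
Therefore out = 20.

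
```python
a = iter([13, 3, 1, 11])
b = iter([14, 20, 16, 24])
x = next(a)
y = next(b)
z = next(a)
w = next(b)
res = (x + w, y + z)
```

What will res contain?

Step 1: a iterates [13, 3, 1, 11], b iterates [14, 20, 16, 24].
Step 2: x = next(a) = 13, y = next(b) = 14.
Step 3: z = next(a) = 3, w = next(b) = 20.
Step 4: res = (13 + 20, 14 + 3) = (33, 17).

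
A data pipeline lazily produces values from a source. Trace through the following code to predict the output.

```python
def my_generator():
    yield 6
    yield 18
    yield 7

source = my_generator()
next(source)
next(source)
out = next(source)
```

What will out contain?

Step 1: my_generator() creates a generator.
Step 2: next(source) yields 6 (consumed and discarded).
Step 3: next(source) yields 18 (consumed and discarded).
Step 4: next(source) yields 7, assigned to out.
Therefore out = 7.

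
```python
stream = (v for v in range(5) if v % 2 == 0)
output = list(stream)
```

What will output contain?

Step 1: Filter range(5) keeping only even values:
  v=0: even, included
  v=1: odd, excluded
  v=2: even, included
  v=3: odd, excluded
  v=4: even, included
Therefore output = [0, 2, 4].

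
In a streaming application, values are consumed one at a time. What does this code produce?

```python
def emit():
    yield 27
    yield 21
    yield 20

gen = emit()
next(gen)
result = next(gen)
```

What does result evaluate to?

Step 1: emit() creates a generator.
Step 2: next(gen) yields 27 (consumed and discarded).
Step 3: next(gen) yields 21, assigned to result.
Therefore result = 21.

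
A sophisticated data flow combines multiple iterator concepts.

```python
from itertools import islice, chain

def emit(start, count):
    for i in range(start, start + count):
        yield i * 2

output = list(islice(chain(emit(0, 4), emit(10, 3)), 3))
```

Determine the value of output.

Step 1: emit(0, 4) yields [0, 2, 4, 6].
Step 2: emit(10, 3) yields [20, 22, 24].
Step 3: chain concatenates: [0, 2, 4, 6, 20, 22, 24].
Step 4: islice takes first 3: [0, 2, 4].
Therefore output = [0, 2, 4].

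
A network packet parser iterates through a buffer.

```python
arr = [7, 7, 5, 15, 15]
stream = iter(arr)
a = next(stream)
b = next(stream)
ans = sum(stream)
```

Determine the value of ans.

Step 1: Create iterator over [7, 7, 5, 15, 15].
Step 2: a = next() = 7, b = next() = 7.
Step 3: sum() of remaining [5, 15, 15] = 35.
Therefore ans = 35.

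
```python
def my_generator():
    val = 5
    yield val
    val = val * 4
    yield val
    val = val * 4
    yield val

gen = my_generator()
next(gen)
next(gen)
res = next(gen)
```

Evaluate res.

Step 1: Trace through generator execution:
  Yield 1: val starts at 5, yield 5
  Yield 2: val = 5 * 4 = 20, yield 20
  Yield 3: val = 20 * 4 = 80, yield 80
Step 2: First next() gets 5, second next() gets the second value, third next() yields 80.
Therefore res = 80.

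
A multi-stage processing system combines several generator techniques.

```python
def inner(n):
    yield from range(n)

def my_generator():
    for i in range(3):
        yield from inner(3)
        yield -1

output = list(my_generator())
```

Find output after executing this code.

Step 1: For each i in range(3):
  i=0: yield from inner(3) -> [0, 1, 2], then yield -1
  i=1: yield from inner(3) -> [0, 1, 2], then yield -1
  i=2: yield from inner(3) -> [0, 1, 2], then yield -1
Therefore output = [0, 1, 2, -1, 0, 1, 2, -1, 0, 1, 2, -1].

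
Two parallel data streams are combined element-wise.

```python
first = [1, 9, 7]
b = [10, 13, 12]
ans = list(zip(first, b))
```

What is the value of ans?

Step 1: zip pairs elements at same index:
  Index 0: (1, 10)
  Index 1: (9, 13)
  Index 2: (7, 12)
Therefore ans = [(1, 10), (9, 13), (7, 12)].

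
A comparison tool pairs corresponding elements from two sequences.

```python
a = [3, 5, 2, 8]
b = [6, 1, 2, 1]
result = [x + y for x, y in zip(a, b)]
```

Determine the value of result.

Step 1: Add corresponding elements:
  3 + 6 = 9
  5 + 1 = 6
  2 + 2 = 4
  8 + 1 = 9
Therefore result = [9, 6, 4, 9].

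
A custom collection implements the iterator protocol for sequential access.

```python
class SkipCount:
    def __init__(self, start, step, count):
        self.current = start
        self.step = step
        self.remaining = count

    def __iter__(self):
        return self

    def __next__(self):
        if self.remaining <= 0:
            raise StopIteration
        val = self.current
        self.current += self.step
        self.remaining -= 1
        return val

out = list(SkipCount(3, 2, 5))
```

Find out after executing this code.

Step 1: SkipCount starts at 3, increments by 2, for 5 steps:
  Yield 3, then current += 2
  Yield 5, then current += 2
  Yield 7, then current += 2
  Yield 9, then current += 2
  Yield 11, then current += 2
Therefore out = [3, 5, 7, 9, 11].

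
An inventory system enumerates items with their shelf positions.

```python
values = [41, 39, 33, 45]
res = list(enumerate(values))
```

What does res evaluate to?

Step 1: enumerate pairs each element with its index:
  (0, 41)
  (1, 39)
  (2, 33)
  (3, 45)
Therefore res = [(0, 41), (1, 39), (2, 33), (3, 45)].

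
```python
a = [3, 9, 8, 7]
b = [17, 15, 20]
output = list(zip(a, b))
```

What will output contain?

Step 1: zip stops at shortest (len(a)=4, len(b)=3):
  Index 0: (3, 17)
  Index 1: (9, 15)
  Index 2: (8, 20)
Step 2: Last element of a (7) has no pair, dropped.
Therefore output = [(3, 17), (9, 15), (8, 20)].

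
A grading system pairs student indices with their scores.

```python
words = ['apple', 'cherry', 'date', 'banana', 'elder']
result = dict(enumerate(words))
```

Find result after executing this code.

Step 1: enumerate pairs indices with words:
  0 -> 'apple'
  1 -> 'cherry'
  2 -> 'date'
  3 -> 'banana'
  4 -> 'elder'
Therefore result = {0: 'apple', 1: 'cherry', 2: 'date', 3: 'banana', 4: 'elder'}.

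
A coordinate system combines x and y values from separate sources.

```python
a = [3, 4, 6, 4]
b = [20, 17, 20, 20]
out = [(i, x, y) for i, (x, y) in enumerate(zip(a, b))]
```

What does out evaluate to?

Step 1: enumerate(zip(a, b)) gives index with paired elements:
  i=0: (3, 20)
  i=1: (4, 17)
  i=2: (6, 20)
  i=3: (4, 20)
Therefore out = [(0, 3, 20), (1, 4, 17), (2, 6, 20), (3, 4, 20)].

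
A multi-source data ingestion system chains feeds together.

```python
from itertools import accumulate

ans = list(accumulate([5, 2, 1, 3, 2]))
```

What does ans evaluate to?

Step 1: accumulate computes running sums:
  + 5 = 5
  + 2 = 7
  + 1 = 8
  + 3 = 11
  + 2 = 13
Therefore ans = [5, 7, 8, 11, 13].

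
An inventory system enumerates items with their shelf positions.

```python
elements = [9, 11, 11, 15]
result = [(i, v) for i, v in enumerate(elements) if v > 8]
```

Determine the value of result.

Step 1: Filter enumerate([9, 11, 11, 15]) keeping v > 8:
  (0, 9): 9 > 8, included
  (1, 11): 11 > 8, included
  (2, 11): 11 > 8, included
  (3, 15): 15 > 8, included
Therefore result = [(0, 9), (1, 11), (2, 11), (3, 15)].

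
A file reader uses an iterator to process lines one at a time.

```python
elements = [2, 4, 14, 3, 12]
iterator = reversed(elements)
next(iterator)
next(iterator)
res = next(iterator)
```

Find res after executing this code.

Step 1: reversed([2, 4, 14, 3, 12]) gives iterator: [12, 3, 14, 4, 2].
Step 2: First next() = 12, second next() = 3.
Step 3: Third next() = 14.
Therefore res = 14.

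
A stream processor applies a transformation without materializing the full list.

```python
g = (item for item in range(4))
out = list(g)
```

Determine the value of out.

Step 1: Generator expression iterates range(4): [0, 1, 2, 3].
Step 2: list() collects all values.
Therefore out = [0, 1, 2, 3].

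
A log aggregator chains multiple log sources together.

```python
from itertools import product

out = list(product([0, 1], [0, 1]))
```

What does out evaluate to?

Step 1: product([0, 1], [0, 1]) gives all pairs:
  (0, 0)
  (0, 1)
  (1, 0)
  (1, 1)
Therefore out = [(0, 0), (0, 1), (1, 0), (1, 1)].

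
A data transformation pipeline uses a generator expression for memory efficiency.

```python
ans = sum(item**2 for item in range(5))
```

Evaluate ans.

Step 1: Compute item**2 for each item in range(5):
  item=0: 0**2 = 0
  item=1: 1**2 = 1
  item=2: 2**2 = 4
  item=3: 3**2 = 9
  item=4: 4**2 = 16
Step 2: sum = 0 + 1 + 4 + 9 + 16 = 30.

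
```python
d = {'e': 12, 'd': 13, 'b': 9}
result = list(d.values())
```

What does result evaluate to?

Step 1: d.values() returns the dictionary values in insertion order.
Therefore result = [12, 13, 9].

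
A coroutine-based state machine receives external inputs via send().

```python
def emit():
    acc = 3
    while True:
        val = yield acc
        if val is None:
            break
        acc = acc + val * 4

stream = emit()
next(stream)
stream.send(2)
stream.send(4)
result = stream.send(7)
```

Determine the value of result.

Step 1: next() -> yield acc=3.
Step 2: send(2) -> val=2, acc = 3 + 2*4 = 11, yield 11.
Step 3: send(4) -> val=4, acc = 11 + 4*4 = 27, yield 27.
Step 4: send(7) -> val=7, acc = 27 + 7*4 = 55, yield 55.
Therefore result = 55.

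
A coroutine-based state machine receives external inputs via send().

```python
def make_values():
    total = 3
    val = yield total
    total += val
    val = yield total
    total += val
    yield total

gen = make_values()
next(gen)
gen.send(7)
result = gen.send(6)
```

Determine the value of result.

Step 1: next() -> yield total=3.
Step 2: send(7) -> val=7, total = 3+7 = 10, yield 10.
Step 3: send(6) -> val=6, total = 10+6 = 16, yield 16.
Therefore result = 16.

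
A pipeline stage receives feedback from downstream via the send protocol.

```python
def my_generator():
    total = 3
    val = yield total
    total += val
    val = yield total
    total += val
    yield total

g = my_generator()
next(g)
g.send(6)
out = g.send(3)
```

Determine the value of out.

Step 1: next() -> yield total=3.
Step 2: send(6) -> val=6, total = 3+6 = 9, yield 9.
Step 3: send(3) -> val=3, total = 9+3 = 12, yield 12.
Therefore out = 12.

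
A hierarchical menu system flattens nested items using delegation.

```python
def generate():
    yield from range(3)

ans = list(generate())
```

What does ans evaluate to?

Step 1: yield from delegates to the iterable, yielding each element.
Step 2: Collected values: [0, 1, 2].
Therefore ans = [0, 1, 2].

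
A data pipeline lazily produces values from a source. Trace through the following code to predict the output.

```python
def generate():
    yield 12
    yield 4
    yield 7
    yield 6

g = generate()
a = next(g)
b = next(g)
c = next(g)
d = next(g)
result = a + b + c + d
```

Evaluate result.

Step 1: Create generator and consume all values:
  a = next(g) = 12
  b = next(g) = 4
  c = next(g) = 7
  d = next(g) = 6
Step 2: result = 12 + 4 + 7 + 6 = 29.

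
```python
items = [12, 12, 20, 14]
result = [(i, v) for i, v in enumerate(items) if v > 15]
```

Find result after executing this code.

Step 1: Filter enumerate([12, 12, 20, 14]) keeping v > 15:
  (0, 12): 12 <= 15, excluded
  (1, 12): 12 <= 15, excluded
  (2, 20): 20 > 15, included
  (3, 14): 14 <= 15, excluded
Therefore result = [(2, 20)].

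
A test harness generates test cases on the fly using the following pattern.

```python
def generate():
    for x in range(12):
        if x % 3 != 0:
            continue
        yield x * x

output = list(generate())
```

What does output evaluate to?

Step 1: Only yield x**2 when x is divisible by 3:
  x=0: 0 % 3 == 0, yield 0**2 = 0
  x=3: 3 % 3 == 0, yield 3**2 = 9
  x=6: 6 % 3 == 0, yield 6**2 = 36
  x=9: 9 % 3 == 0, yield 9**2 = 81
Therefore output = [0, 9, 36, 81].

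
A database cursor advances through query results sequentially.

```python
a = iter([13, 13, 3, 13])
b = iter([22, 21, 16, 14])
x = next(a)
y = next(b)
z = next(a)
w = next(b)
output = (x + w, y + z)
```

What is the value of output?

Step 1: a iterates [13, 13, 3, 13], b iterates [22, 21, 16, 14].
Step 2: x = next(a) = 13, y = next(b) = 22.
Step 3: z = next(a) = 13, w = next(b) = 21.
Step 4: output = (13 + 21, 22 + 13) = (34, 35).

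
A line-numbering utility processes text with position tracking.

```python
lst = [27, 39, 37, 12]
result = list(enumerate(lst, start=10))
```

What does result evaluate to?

Step 1: enumerate with start=10:
  (10, 27)
  (11, 39)
  (12, 37)
  (13, 12)
Therefore result = [(10, 27), (11, 39), (12, 37), (13, 12)].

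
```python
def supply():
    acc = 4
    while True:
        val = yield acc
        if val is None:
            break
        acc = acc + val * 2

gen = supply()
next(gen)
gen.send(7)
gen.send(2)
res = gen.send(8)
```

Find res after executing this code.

Step 1: next() -> yield acc=4.
Step 2: send(7) -> val=7, acc = 4 + 7*2 = 18, yield 18.
Step 3: send(2) -> val=2, acc = 18 + 2*2 = 22, yield 22.
Step 4: send(8) -> val=8, acc = 22 + 8*2 = 38, yield 38.
Therefore res = 38.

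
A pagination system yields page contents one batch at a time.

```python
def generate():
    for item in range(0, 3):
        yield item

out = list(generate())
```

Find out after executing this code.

Step 1: The generator yields each value from range(0, 3).
Step 2: list() consumes all yields: [0, 1, 2].
Therefore out = [0, 1, 2].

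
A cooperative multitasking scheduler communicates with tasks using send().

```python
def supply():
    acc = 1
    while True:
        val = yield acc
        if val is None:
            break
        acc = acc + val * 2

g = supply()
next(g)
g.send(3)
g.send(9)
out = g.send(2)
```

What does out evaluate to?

Step 1: next() -> yield acc=1.
Step 2: send(3) -> val=3, acc = 1 + 3*2 = 7, yield 7.
Step 3: send(9) -> val=9, acc = 7 + 9*2 = 25, yield 25.
Step 4: send(2) -> val=2, acc = 25 + 2*2 = 29, yield 29.
Therefore out = 29.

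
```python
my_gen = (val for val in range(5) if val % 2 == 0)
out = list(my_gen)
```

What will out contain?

Step 1: Filter range(5) keeping only even values:
  val=0: even, included
  val=1: odd, excluded
  val=2: even, included
  val=3: odd, excluded
  val=4: even, included
Therefore out = [0, 2, 4].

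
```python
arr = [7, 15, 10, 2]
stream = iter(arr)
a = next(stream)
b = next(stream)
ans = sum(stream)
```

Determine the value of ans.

Step 1: Create iterator over [7, 15, 10, 2].
Step 2: a = next() = 7, b = next() = 15.
Step 3: sum() of remaining [10, 2] = 12.
Therefore ans = 12.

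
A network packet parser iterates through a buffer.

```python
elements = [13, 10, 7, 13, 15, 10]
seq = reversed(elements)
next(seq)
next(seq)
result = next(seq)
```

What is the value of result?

Step 1: reversed([13, 10, 7, 13, 15, 10]) gives iterator: [10, 15, 13, 7, 10, 13].
Step 2: First next() = 10, second next() = 15.
Step 3: Third next() = 13.
Therefore result = 13.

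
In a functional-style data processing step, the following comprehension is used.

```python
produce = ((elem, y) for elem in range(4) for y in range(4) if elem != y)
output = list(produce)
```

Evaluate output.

Step 1: Nested generator over range(4) x range(4) where elem != y:
  (0, 0): excluded (elem == y)
  (0, 1): included
  (0, 2): included
  (0, 3): included
  (1, 0): included
  (1, 1): excluded (elem == y)
  (1, 2): included
  (1, 3): included
  (2, 0): included
  (2, 1): included
  (2, 2): excluded (elem == y)
  (2, 3): included
  (3, 0): included
  (3, 1): included
  (3, 2): included
  (3, 3): excluded (elem == y)
Therefore output = [(0, 1), (0, 2), (0, 3), (1, 0), (1, 2), (1, 3), (2, 0), (2, 1), (2, 3), (3, 0), (3, 1), (3, 2)].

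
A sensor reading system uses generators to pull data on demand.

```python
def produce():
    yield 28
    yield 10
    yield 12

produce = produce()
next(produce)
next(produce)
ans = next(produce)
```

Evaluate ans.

Step 1: produce() creates a generator.
Step 2: next(produce) yields 28 (consumed and discarded).
Step 3: next(produce) yields 10 (consumed and discarded).
Step 4: next(produce) yields 12, assigned to ans.
Therefore ans = 12.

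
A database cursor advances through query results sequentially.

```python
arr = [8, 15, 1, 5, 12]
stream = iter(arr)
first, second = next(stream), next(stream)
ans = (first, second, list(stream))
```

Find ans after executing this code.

Step 1: Create iterator over [8, 15, 1, 5, 12].
Step 2: first = 8, second = 15.
Step 3: Remaining elements: [1, 5, 12].
Therefore ans = (8, 15, [1, 5, 12]).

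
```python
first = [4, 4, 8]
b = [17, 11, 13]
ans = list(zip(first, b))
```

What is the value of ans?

Step 1: zip pairs elements at same index:
  Index 0: (4, 17)
  Index 1: (4, 11)
  Index 2: (8, 13)
Therefore ans = [(4, 17), (4, 11), (8, 13)].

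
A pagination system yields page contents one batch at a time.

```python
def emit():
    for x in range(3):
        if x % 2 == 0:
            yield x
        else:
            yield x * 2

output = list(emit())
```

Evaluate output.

Step 1: For each x in range(3), yield x if even, else x*2:
  x=0 (even): yield 0
  x=1 (odd): yield 1*2 = 2
  x=2 (even): yield 2
Therefore output = [0, 2, 2].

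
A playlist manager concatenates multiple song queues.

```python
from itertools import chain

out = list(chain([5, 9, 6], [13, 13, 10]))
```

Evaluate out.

Step 1: chain() concatenates iterables: [5, 9, 6] + [13, 13, 10].
Therefore out = [5, 9, 6, 13, 13, 10].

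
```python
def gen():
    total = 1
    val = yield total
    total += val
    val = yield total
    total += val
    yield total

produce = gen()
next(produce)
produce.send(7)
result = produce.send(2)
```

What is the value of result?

Step 1: next() -> yield total=1.
Step 2: send(7) -> val=7, total = 1+7 = 8, yield 8.
Step 3: send(2) -> val=2, total = 8+2 = 10, yield 10.
Therefore result = 10.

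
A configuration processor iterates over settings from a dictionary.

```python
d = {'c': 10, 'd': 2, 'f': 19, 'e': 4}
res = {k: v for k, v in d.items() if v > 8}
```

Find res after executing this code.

Step 1: Filter items where value > 8:
  'c': 10 > 8: kept
  'd': 2 <= 8: removed
  'f': 19 > 8: kept
  'e': 4 <= 8: removed
Therefore res = {'c': 10, 'f': 19}.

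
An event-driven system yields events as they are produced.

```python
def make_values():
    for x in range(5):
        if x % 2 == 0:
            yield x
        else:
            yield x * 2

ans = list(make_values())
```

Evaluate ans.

Step 1: For each x in range(5), yield x if even, else x*2:
  x=0 (even): yield 0
  x=1 (odd): yield 1*2 = 2
  x=2 (even): yield 2
  x=3 (odd): yield 3*2 = 6
  x=4 (even): yield 4
Therefore ans = [0, 2, 2, 6, 4].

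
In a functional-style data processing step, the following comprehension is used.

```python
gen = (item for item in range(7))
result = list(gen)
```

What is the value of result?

Step 1: Generator expression iterates range(7): [0, 1, 2, 3, 4, 5, 6].
Step 2: list() collects all values.
Therefore result = [0, 1, 2, 3, 4, 5, 6].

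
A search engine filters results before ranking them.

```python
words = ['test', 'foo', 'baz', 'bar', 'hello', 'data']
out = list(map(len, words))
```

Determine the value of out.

Step 1: Map len() to each word:
  'test' -> 4
  'foo' -> 3
  'baz' -> 3
  'bar' -> 3
  'hello' -> 5
  'data' -> 4
Therefore out = [4, 3, 3, 3, 5, 4].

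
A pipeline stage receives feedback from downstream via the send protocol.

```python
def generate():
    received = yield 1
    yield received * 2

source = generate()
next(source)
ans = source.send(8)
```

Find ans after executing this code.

Step 1: next(source) advances to first yield, producing 1.
Step 2: send(8) resumes, received = 8.
Step 3: yield received * 2 = 8 * 2 = 16.
Therefore ans = 16.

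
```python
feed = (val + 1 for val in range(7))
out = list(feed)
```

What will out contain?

Step 1: For each val in range(7), compute val+1:
  val=0: 0+1 = 1
  val=1: 1+1 = 2
  val=2: 2+1 = 3
  val=3: 3+1 = 4
  val=4: 4+1 = 5
  val=5: 5+1 = 6
  val=6: 6+1 = 7
Therefore out = [1, 2, 3, 4, 5, 6, 7].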